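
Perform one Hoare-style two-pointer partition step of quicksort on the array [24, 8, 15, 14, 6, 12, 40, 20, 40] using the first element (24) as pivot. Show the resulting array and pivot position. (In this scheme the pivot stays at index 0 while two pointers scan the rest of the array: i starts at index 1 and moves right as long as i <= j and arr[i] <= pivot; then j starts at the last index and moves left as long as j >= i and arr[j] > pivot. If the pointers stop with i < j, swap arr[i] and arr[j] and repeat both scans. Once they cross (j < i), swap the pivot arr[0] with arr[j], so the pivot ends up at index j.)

Hoare-style two-pointer partition with pivot = 24:

Initial array: [24, 8, 15, 14, 6, 12, 40, 20, 40]

Pointers start at i = 1, j = 8.
i stops at index 6 (arr[6]=40 > 24), j stops at index 7 (arr[7]=20 <= 24): swap arr[6] and arr[7], array becomes [24, 8, 15, 14, 6, 12, 20, 40, 40]
i ends at 7, j ends at 6: the pointers have crossed (j < i), so scanning stops.

Swap pivot arr[0] with arr[6] to place pivot at position 6: [20, 8, 15, 14, 6, 12, 24, 40, 40]
Pivot position: 6

After partitioning with pivot 24, the array becomes [20, 8, 15, 14, 6, 12, 24, 40, 40]. The pivot is placed at index 6. All elements to the left of the pivot are <= 24, and all elements to the right are > 24.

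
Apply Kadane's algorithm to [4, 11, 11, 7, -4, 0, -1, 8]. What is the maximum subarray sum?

Using Kadane's algorithm on [4, 11, 11, 7, -4, 0, -1, 8]:

Scanning through the array:
Position 1 (value 11): max_ending_here = 15, max_so_far = 15
Position 2 (value 11): max_ending_here = 26, max_so_far = 26
Position 3 (value 7): max_ending_here = 33, max_so_far = 33
Position 4 (value -4): max_ending_here = 29, max_so_far = 33
Position 5 (value 0): max_ending_here = 29, max_so_far = 33
Position 6 (value -1): max_ending_here = 28, max_so_far = 33
Position 7 (value 8): max_ending_here = 36, max_so_far = 36

Maximum subarray: [4, 11, 11, 7, -4, 0, -1, 8]
Maximum sum: 36

The maximum subarray is [4, 11, 11, 7, -4, 0, -1, 8] with sum 36. This subarray runs from index 0 to index 7.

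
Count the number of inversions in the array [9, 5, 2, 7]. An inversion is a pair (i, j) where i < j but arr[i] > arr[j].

Finding inversions in [9, 5, 2, 7]:

(0, 1): arr[0]=9 > arr[1]=5
(0, 2): arr[0]=9 > arr[2]=2
(0, 3): arr[0]=9 > arr[3]=7
(1, 2): arr[1]=5 > arr[2]=2

Total inversions: 4

The array has 4 inversion(s): (0,1), (0,2), (0,3), (1,2). Each pair (i,j) satisfies i < j and arr[i] > arr[j].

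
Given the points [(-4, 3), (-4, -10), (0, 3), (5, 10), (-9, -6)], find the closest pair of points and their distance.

Computing all pairwise distances among 5 points:

d((-4, 3), (-4, -10)) = 13.0
d((-4, 3), (0, 3)) = 4.0 <-- minimum
d((-4, 3), (5, 10)) = 11.4018
d((-4, 3), (-9, -6)) = 10.2956
d((-4, -10), (0, 3)) = 13.6015
d((-4, -10), (5, 10)) = 21.9317
d((-4, -10), (-9, -6)) = 6.4031
d((0, 3), (5, 10)) = 8.6023
d((0, 3), (-9, -6)) = 12.7279
d((5, 10), (-9, -6)) = 21.2603

Closest pair: (-4, 3) and (0, 3) with distance 4.0

The closest pair is (-4, 3) and (0, 3) with Euclidean distance 4.0. For 5 points, brute-force pairwise comparison is shown above. For large n, the divide-and-conquer algorithm (sort by x, recurse on halves, check the dividing strip) achieves O(n log n).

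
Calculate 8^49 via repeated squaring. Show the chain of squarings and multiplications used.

Computing 8^49 by squaring (build up from 8^1; each line after the first costs one multiplication):

8^1 = 8
8^2 = (8^1)^2 = 8^2 = 64
8^3 = 8 * 8^2 = 8 * 64 = 512
8^6 = (8^3)^2 = 512^2 = 262144
8^12 = (8^6)^2 = 262144^2 = 68719476736
8^24 = (8^12)^2 = 68719476736^2 = 4722366482869645213696
8^48 = (8^24)^2 = 4722366482869645213696^2 = 22300745198530623141535718272648361505980416
8^49 = 8 * 8^48 = 8 * 22300745198530623141535718272648361505980416 = 178405961588244985132285746181186892047843328

Result: 178405961588244985132285746181186892047843328
Multiplications needed: 7 (7 lines after 8^1)

8^49 = 178405961588244985132285746181186892047843328. Using exponentiation by squaring, this requires 7 multiplications. The key idea: if the exponent is even, square the half-power; if odd, multiply by the base once.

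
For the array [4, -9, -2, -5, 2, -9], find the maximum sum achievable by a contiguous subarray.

Using Kadane's algorithm on [4, -9, -2, -5, 2, -9]:

Scanning through the array:
Position 1 (value -9): max_ending_here = -5, max_so_far = 4
Position 2 (value -2): max_ending_here = -2, max_so_far = 4
Position 3 (value -5): max_ending_here = -5, max_so_far = 4
Position 4 (value 2): max_ending_here = 2, max_so_far = 4
Position 5 (value -9): max_ending_here = -7, max_so_far = 4

Maximum subarray: [4]
Maximum sum: 4

The maximum subarray is [4] with sum 4. This subarray runs from index 0 to index 0.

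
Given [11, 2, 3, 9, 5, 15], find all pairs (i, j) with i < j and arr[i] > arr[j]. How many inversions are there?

Finding inversions in [11, 2, 3, 9, 5, 15]:

(0, 1): arr[0]=11 > arr[1]=2
(0, 2): arr[0]=11 > arr[2]=3
(0, 3): arr[0]=11 > arr[3]=9
(0, 4): arr[0]=11 > arr[4]=5
(3, 4): arr[3]=9 > arr[4]=5

Total inversions: 5

The array has 5 inversion(s): (0,1), (0,2), (0,3), (0,4), (3,4). Each pair (i,j) satisfies i < j and arr[i] > arr[j].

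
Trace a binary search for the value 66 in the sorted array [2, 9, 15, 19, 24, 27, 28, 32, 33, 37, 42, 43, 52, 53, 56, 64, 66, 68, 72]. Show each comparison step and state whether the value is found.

Binary search for 66 in [2, 9, 15, 19, 24, 27, 28, 32, 33, 37, 42, 43, 52, 53, 56, 64, 66, 68, 72]:

lo=0, hi=18, mid=9, arr[mid]=37 -> 37 < 66, search right half
lo=10, hi=18, mid=14, arr[mid]=56 -> 56 < 66, search right half
lo=15, hi=18, mid=16, arr[mid]=66 -> Found target at index 16!

Binary search finds 66 at index 16 after 3 comparisons. The search repeatedly halves the search space by comparing with the middle element.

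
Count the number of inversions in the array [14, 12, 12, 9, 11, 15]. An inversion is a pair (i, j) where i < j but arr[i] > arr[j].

Finding inversions in [14, 12, 12, 9, 11, 15]:

(0, 1): arr[0]=14 > arr[1]=12
(0, 2): arr[0]=14 > arr[2]=12
(0, 3): arr[0]=14 > arr[3]=9
(0, 4): arr[0]=14 > arr[4]=11
(1, 3): arr[1]=12 > arr[3]=9
(1, 4): arr[1]=12 > arr[4]=11
(2, 3): arr[2]=12 > arr[3]=9
(2, 4): arr[2]=12 > arr[4]=11

Total inversions: 8

The array has 8 inversion(s): (0,1), (0,2), (0,3), (0,4), (1,3), (1,4), (2,3), (2,4). Each pair (i,j) satisfies i < j and arr[i] > arr[j].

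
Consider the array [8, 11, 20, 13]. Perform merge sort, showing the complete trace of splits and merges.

Merge sort trace:

Split: [8, 11, 20, 13] -> [8, 11] and [20, 13]
  Split: [8, 11] -> [8] and [11]
  Merge: [8] + [11] -> [8, 11]
  Split: [20, 13] -> [20] and [13]
  Merge: [20] + [13] -> [13, 20]
Merge: [8, 11] + [13, 20] -> [8, 11, 13, 20]

Final sorted array: [8, 11, 13, 20]

The merge sort proceeds by recursively splitting the array and merging sorted halves.
After all merges, the sorted array is [8, 11, 13, 20].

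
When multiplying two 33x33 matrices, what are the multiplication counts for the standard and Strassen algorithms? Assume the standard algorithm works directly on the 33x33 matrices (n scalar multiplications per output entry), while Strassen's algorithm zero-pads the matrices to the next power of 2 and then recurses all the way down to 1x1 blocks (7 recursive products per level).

Matrix multiplication for 33x33 matrices:

Strassen's algorithm requires power-of-2 dimensions. Pad 33x33 to 64x64 (next power of 2).

Standard algorithm: 33^3 = 35937 multiplications
Strassen's algorithm: 7^(log2(64)) = 7^6 = 117649 multiplications
Difference: 35937 - 117649 = -81712 (Strassen uses MORE here due to padding overhead — for small or just-over-power-of-2 n, padding can outweigh the per-level savings)

Standard: 35937 multiplications (33^3). Strassen: 117649 multiplications (7^6, after padding to 64x64). Strassen reduces 8 recursive multiplications to 7 at each level.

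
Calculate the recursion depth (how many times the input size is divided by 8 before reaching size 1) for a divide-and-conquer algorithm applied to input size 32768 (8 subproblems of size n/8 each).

For divide and conquer with division factor 8:

Problem sizes at each level:
Level 0: 32768
Level 1: 4096
Level 2: 512
Level 3: 64
Level 4: 8
Level 5: 1

The root is level 0 and the size-1 base case is level 5 (the tree spans levels 0 through 5, i.e. 6 levels counting the root), so the depth is the number of divisions: log_8(32768) = 5

The recursion tree depth is log_8(32768) = 5. At each level, the problem size is divided by 8, so it takes 5 divisions to reduce to a base case of size 1. The algorithm makes 8 recursive calls at each level.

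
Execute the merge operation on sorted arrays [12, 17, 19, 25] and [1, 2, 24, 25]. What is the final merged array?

Merging process:

Compare 12 vs 1: take 1 from right. Merged: [1]
Compare 12 vs 2: take 2 from right. Merged: [1, 2]
Compare 12 vs 24: take 12 from left. Merged: [1, 2, 12]
Compare 17 vs 24: take 17 from left. Merged: [1, 2, 12, 17]
Compare 19 vs 24: take 19 from left. Merged: [1, 2, 12, 17, 19]
Compare 25 vs 24: take 24 from right. Merged: [1, 2, 12, 17, 19, 24]
Compare 25 vs 25: take 25 from left. Merged: [1, 2, 12, 17, 19, 24, 25]
Append remaining from right: [25]. Merged: [1, 2, 12, 17, 19, 24, 25, 25]

Final merged array: [1, 2, 12, 17, 19, 24, 25, 25]
Total comparisons: 7

The merged array is [1, 2, 12, 17, 19, 24, 25, 25], requiring 7 comparisons. The merge step runs in O(n) time where n is the total number of elements.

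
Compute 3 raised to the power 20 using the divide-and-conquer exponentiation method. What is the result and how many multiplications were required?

Computing 3^20 by squaring (build up from 3^1; each line after the first costs one multiplication):

3^1 = 3
3^2 = (3^1)^2 = 3^2 = 9
3^4 = (3^2)^2 = 9^2 = 81
3^5 = 3 * 3^4 = 3 * 81 = 243
3^10 = (3^5)^2 = 243^2 = 59049
3^20 = (3^10)^2 = 59049^2 = 3486784401

Result: 3486784401
Multiplications needed: 5 (5 lines after 3^1)

3^20 = 3486784401. Using exponentiation by squaring, this requires 5 multiplications. The key idea: if the exponent is even, square the half-power; if odd, multiply by the base once.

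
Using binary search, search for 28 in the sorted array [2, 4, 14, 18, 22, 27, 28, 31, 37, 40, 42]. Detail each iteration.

Binary search for 28 in [2, 4, 14, 18, 22, 27, 28, 31, 37, 40, 42]:

lo=0, hi=10, mid=5, arr[mid]=27 -> 27 < 28, search right half
lo=6, hi=10, mid=8, arr[mid]=37 -> 37 > 28, search left half
lo=6, hi=7, mid=6, arr[mid]=28 -> Found target at index 6!

Binary search finds 28 at index 6 after 3 comparisons. The search repeatedly halves the search space by comparing with the middle element.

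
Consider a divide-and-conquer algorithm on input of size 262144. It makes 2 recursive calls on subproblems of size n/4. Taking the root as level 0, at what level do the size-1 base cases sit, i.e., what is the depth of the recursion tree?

For divide and conquer with division factor 4:

Problem sizes at each level:
Level 0: 262144
Level 1: 65536
Level 2: 16384
Level 3: 4096
Level 4: 1024
Level 5: 256
Level 6: 64
Level 7: 16
Level 8: 4
Level 9: 1

The root is level 0 and the size-1 base case is level 9 (the tree spans levels 0 through 9, i.e. 10 levels counting the root), so the depth is the number of divisions: log_4(262144) = 9

The recursion tree depth is log_4(262144) = 9. At each level, the problem size is divided by 4, so it takes 9 divisions to reduce to a base case of size 1. The algorithm makes 2 recursive calls at each level.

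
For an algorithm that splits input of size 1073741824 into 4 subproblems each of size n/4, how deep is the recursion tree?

For divide and conquer with division factor 4:

Problem sizes at each level:
Level 0: 1073741824
Level 1: 268435456
Level 2: 67108864
Level 3: 16777216
Level 4: 4194304
Level 5: 1048576
Level 6: 262144
Level 7: 65536
Level 8: 16384
Level 9: 4096
Level 10: 1024
Level 11: 256
Level 12: 64
Level 13: 16
Level 14: 4
Level 15: 1

The root is level 0 and the size-1 base case is level 15 (the tree spans levels 0 through 15, i.e. 16 levels counting the root), so the depth is the number of divisions: log_4(1073741824) = 15

The recursion tree depth is log_4(1073741824) = 15. At each level, the problem size is divided by 4, so it takes 15 divisions to reduce to a base case of size 1. The algorithm makes 4 recursive calls at each level.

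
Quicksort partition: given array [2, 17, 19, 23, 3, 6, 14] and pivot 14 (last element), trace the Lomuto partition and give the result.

Lomuto partition with pivot = 14:

Initial array: [2, 17, 19, 23, 3, 6, 14]

arr[0]=2 <= 14: swap with position 0, array becomes [2, 17, 19, 23, 3, 6, 14]
arr[1]=17 > 14: no swap
arr[2]=19 > 14: no swap
arr[3]=23 > 14: no swap
arr[4]=3 <= 14: swap with position 1, array becomes [2, 3, 19, 23, 17, 6, 14]
arr[5]=6 <= 14: swap with position 2, array becomes [2, 3, 6, 23, 17, 19, 14]

Place pivot at position 3: [2, 3, 6, 14, 17, 19, 23]
Pivot position: 3

After partitioning with pivot 14, the array becomes [2, 3, 6, 14, 17, 19, 23]. The pivot is placed at index 3. All elements to the left of the pivot are <= 14, and all elements to the right are > 14.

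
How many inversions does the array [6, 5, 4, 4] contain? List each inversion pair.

Finding inversions in [6, 5, 4, 4]:

(0, 1): arr[0]=6 > arr[1]=5
(0, 2): arr[0]=6 > arr[2]=4
(0, 3): arr[0]=6 > arr[3]=4
(1, 2): arr[1]=5 > arr[2]=4
(1, 3): arr[1]=5 > arr[3]=4

Total inversions: 5

The array has 5 inversion(s): (0,1), (0,2), (0,3), (1,2), (1,3). Each pair (i,j) satisfies i < j and arr[i] > arr[j].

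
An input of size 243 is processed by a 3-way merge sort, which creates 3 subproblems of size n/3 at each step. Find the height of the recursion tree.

For divide and conquer with division factor 3:

Problem sizes at each level:
Level 0: 243
Level 1: 81
Level 2: 27
Level 3: 9
Level 4: 3
Level 5: 1

The root is level 0 and the size-1 base case is level 5 (the tree spans levels 0 through 5, i.e. 6 levels counting the root), so the depth is the number of divisions: log_3(243) = 5

The recursion tree depth is log_3(243) = 5. At each level, the problem size is divided by 3, so it takes 5 divisions to reduce to a base case of size 1. The algorithm makes 3 recursive calls at each level.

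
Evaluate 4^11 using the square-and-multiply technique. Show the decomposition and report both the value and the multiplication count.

Computing 4^11 by squaring (build up from 4^1; each line after the first costs one multiplication):

4^1 = 4
4^2 = (4^1)^2 = 4^2 = 16
4^4 = (4^2)^2 = 16^2 = 256
4^5 = 4 * 4^4 = 4 * 256 = 1024
4^10 = (4^5)^2 = 1024^2 = 1048576
4^11 = 4 * 4^10 = 4 * 1048576 = 4194304

Result: 4194304
Multiplications needed: 5 (5 lines after 4^1)

4^11 = 4194304. Using exponentiation by squaring, this requires 5 multiplications. The key idea: if the exponent is even, square the half-power; if odd, multiply by the base once.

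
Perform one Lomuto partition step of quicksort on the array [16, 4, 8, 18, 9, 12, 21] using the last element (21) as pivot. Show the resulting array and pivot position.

Lomuto partition with pivot = 21:

Initial array: [16, 4, 8, 18, 9, 12, 21]

arr[0]=16 <= 21: swap with position 0, array becomes [16, 4, 8, 18, 9, 12, 21]
arr[1]=4 <= 21: swap with position 1, array becomes [16, 4, 8, 18, 9, 12, 21]
arr[2]=8 <= 21: swap with position 2, array becomes [16, 4, 8, 18, 9, 12, 21]
arr[3]=18 <= 21: swap with position 3, array becomes [16, 4, 8, 18, 9, 12, 21]
arr[4]=9 <= 21: swap with position 4, array becomes [16, 4, 8, 18, 9, 12, 21]
arr[5]=12 <= 21: swap with position 5, array becomes [16, 4, 8, 18, 9, 12, 21]

Place pivot at position 6: [16, 4, 8, 18, 9, 12, 21]
Pivot position: 6

After partitioning with pivot 21, the array becomes [16, 4, 8, 18, 9, 12, 21]. The pivot is placed at index 6. All elements to the left of the pivot are <= 21, and all elements to the right are > 21.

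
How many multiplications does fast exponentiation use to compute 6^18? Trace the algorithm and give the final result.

Computing 6^18 by squaring (build up from 6^1; each line after the first costs one multiplication):

6^1 = 6
6^2 = (6^1)^2 = 6^2 = 36
6^4 = (6^2)^2 = 36^2 = 1296
6^8 = (6^4)^2 = 1296^2 = 1679616
6^9 = 6 * 6^8 = 6 * 1679616 = 10077696
6^18 = (6^9)^2 = 10077696^2 = 101559956668416

Result: 101559956668416
Multiplications needed: 5 (5 lines after 6^1)

6^18 = 101559956668416. Using exponentiation by squaring, this requires 5 multiplications. The key idea: if the exponent is even, square the half-power; if odd, multiply by the base once.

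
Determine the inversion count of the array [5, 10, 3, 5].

Finding inversions in [5, 10, 3, 5]:

(0, 2): arr[0]=5 > arr[2]=3
(1, 2): arr[1]=10 > arr[2]=3
(1, 3): arr[1]=10 > arr[3]=5

Total inversions: 3

The array has 3 inversion(s): (0,2), (1,2), (1,3). Each pair (i,j) satisfies i < j and arr[i] > arr[j].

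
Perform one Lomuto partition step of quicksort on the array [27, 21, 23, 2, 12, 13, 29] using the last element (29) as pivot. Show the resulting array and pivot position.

Lomuto partition with pivot = 29:

Initial array: [27, 21, 23, 2, 12, 13, 29]

arr[0]=27 <= 29: swap with position 0, array becomes [27, 21, 23, 2, 12, 13, 29]
arr[1]=21 <= 29: swap with position 1, array becomes [27, 21, 23, 2, 12, 13, 29]
arr[2]=23 <= 29: swap with position 2, array becomes [27, 21, 23, 2, 12, 13, 29]
arr[3]=2 <= 29: swap with position 3, array becomes [27, 21, 23, 2, 12, 13, 29]
arr[4]=12 <= 29: swap with position 4, array becomes [27, 21, 23, 2, 12, 13, 29]
arr[5]=13 <= 29: swap with position 5, array becomes [27, 21, 23, 2, 12, 13, 29]

Place pivot at position 6: [27, 21, 23, 2, 12, 13, 29]
Pivot position: 6

After partitioning with pivot 29, the array becomes [27, 21, 23, 2, 12, 13, 29]. The pivot is placed at index 6. All elements to the left of the pivot are <= 29, and all elements to the right are > 29.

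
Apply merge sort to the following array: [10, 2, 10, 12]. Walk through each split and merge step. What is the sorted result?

Merge sort trace:

Split: [10, 2, 10, 12] -> [10, 2] and [10, 12]
  Split: [10, 2] -> [10] and [2]
  Merge: [10] + [2] -> [2, 10]
  Split: [10, 12] -> [10] and [12]
  Merge: [10] + [12] -> [10, 12]
Merge: [2, 10] + [10, 12] -> [2, 10, 10, 12]

Final sorted array: [2, 10, 10, 12]

The merge sort proceeds by recursively splitting the array and merging sorted halves.
After all merges, the sorted array is [2, 10, 10, 12].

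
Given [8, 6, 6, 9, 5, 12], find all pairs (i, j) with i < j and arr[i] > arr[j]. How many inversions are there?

Finding inversions in [8, 6, 6, 9, 5, 12]:

(0, 1): arr[0]=8 > arr[1]=6
(0, 2): arr[0]=8 > arr[2]=6
(0, 4): arr[0]=8 > arr[4]=5
(1, 4): arr[1]=6 > arr[4]=5
(2, 4): arr[2]=6 > arr[4]=5
(3, 4): arr[3]=9 > arr[4]=5

Total inversions: 6

The array has 6 inversion(s): (0,1), (0,2), (0,4), (1,4), (2,4), (3,4). Each pair (i,j) satisfies i < j and arr[i] > arr[j].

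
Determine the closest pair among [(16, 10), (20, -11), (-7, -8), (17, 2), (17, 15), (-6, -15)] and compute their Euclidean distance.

Computing all pairwise distances among 6 points:

d((16, 10), (20, -11)) = 21.3776
d((16, 10), (-7, -8)) = 29.2062
d((16, 10), (17, 2)) = 8.0623
d((16, 10), (17, 15)) = 5.099 <-- minimum
d((16, 10), (-6, -15)) = 33.3017
d((20, -11), (-7, -8)) = 27.1662
d((20, -11), (17, 2)) = 13.3417
d((20, -11), (17, 15)) = 26.1725
d((20, -11), (-6, -15)) = 26.3059
d((-7, -8), (17, 2)) = 26.0
d((-7, -8), (17, 15)) = 33.2415
d((-7, -8), (-6, -15)) = 7.0711
d((17, 2), (17, 15)) = 13.0
d((17, 2), (-6, -15)) = 28.6007
d((17, 15), (-6, -15)) = 37.8021

Closest pair: (16, 10) and (17, 15) with distance 5.099

The closest pair is (16, 10) and (17, 15) with Euclidean distance 5.099. For 6 points, brute-force pairwise comparison is shown above. For large n, the divide-and-conquer algorithm (sort by x, recurse on halves, check the dividing strip) achieves O(n log n).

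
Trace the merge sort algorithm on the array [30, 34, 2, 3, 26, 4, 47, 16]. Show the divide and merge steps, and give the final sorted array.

Merge sort trace:

Split: [30, 34, 2, 3, 26, 4, 47, 16] -> [30, 34, 2, 3] and [26, 4, 47, 16]
  Split: [30, 34, 2, 3] -> [30, 34] and [2, 3]
    Split: [30, 34] -> [30] and [34]
    Merge: [30] + [34] -> [30, 34]
    Split: [2, 3] -> [2] and [3]
    Merge: [2] + [3] -> [2, 3]
  Merge: [30, 34] + [2, 3] -> [2, 3, 30, 34]
  Split: [26, 4, 47, 16] -> [26, 4] and [47, 16]
    Split: [26, 4] -> [26] and [4]
    Merge: [26] + [4] -> [4, 26]
    Split: [47, 16] -> [47] and [16]
    Merge: [47] + [16] -> [16, 47]
  Merge: [4, 26] + [16, 47] -> [4, 16, 26, 47]
Merge: [2, 3, 30, 34] + [4, 16, 26, 47] -> [2, 3, 4, 16, 26, 30, 34, 47]

Final sorted array: [2, 3, 4, 16, 26, 30, 34, 47]

The merge sort proceeds by recursively splitting the array and merging sorted halves.
After all merges, the sorted array is [2, 3, 4, 16, 26, 30, 34, 47].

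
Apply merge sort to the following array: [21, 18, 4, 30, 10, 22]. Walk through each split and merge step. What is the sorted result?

Merge sort trace:

Split: [21, 18, 4, 30, 10, 22] -> [21, 18, 4] and [30, 10, 22]
  Split: [21, 18, 4] -> [21] and [18, 4]
    Split: [18, 4] -> [18] and [4]
    Merge: [18] + [4] -> [4, 18]
  Merge: [21] + [4, 18] -> [4, 18, 21]
  Split: [30, 10, 22] -> [30] and [10, 22]
    Split: [10, 22] -> [10] and [22]
    Merge: [10] + [22] -> [10, 22]
  Merge: [30] + [10, 22] -> [10, 22, 30]
Merge: [4, 18, 21] + [10, 22, 30] -> [4, 10, 18, 21, 22, 30]

Final sorted array: [4, 10, 18, 21, 22, 30]

The merge sort proceeds by recursively splitting the array and merging sorted halves.
After all merges, the sorted array is [4, 10, 18, 21, 22, 30].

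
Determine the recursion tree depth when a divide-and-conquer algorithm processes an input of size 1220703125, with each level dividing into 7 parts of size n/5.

For divide and conquer with division factor 5:

Problem sizes at each level:
Level 0: 1220703125
Level 1: 244140625
Level 2: 48828125
Level 3: 9765625
Level 4: 1953125
Level 5: 390625
Level 6: 78125
Level 7: 15625
Level 8: 3125
Level 9: 625
Level 10: 125
Level 11: 25
Level 12: 5
Level 13: 1

The root is level 0 and the size-1 base case is level 13 (the tree spans levels 0 through 13, i.e. 14 levels counting the root), so the depth is the number of divisions: log_5(1220703125) = 13

The recursion tree depth is log_5(1220703125) = 13. At each level, the problem size is divided by 5, so it takes 13 divisions to reduce to a base case of size 1. The algorithm makes 7 recursive calls at each level.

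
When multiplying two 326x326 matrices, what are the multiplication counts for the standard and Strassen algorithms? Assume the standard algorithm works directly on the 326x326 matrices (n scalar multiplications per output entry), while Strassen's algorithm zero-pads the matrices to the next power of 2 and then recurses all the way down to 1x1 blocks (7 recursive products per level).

Matrix multiplication for 326x326 matrices:

Strassen's algorithm requires power-of-2 dimensions. Pad 326x326 to 512x512 (next power of 2).

Standard algorithm: 326^3 = 34645976 multiplications
Strassen's algorithm: 7^(log2(512)) = 7^9 = 40353607 multiplications
Difference: 34645976 - 40353607 = -5707631 (Strassen uses MORE here due to padding overhead — for small or just-over-power-of-2 n, padding can outweigh the per-level savings)

Standard: 34645976 multiplications (326^3). Strassen: 40353607 multiplications (7^9, after padding to 512x512). Strassen reduces 8 recursive multiplications to 7 at each level.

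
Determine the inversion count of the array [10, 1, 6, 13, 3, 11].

Finding inversions in [10, 1, 6, 13, 3, 11]:

(0, 1): arr[0]=10 > arr[1]=1
(0, 2): arr[0]=10 > arr[2]=6
(0, 4): arr[0]=10 > arr[4]=3
(2, 4): arr[2]=6 > arr[4]=3
(3, 4): arr[3]=13 > arr[4]=3
(3, 5): arr[3]=13 > arr[5]=11

Total inversions: 6

The array has 6 inversion(s): (0,1), (0,2), (0,4), (2,4), (3,4), (3,5). Each pair (i,j) satisfies i < j and arr[i] > arr[j].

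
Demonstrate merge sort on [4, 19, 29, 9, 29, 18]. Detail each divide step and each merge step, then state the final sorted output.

Merge sort trace:

Split: [4, 19, 29, 9, 29, 18] -> [4, 19, 29] and [9, 29, 18]
  Split: [4, 19, 29] -> [4] and [19, 29]
    Split: [19, 29] -> [19] and [29]
    Merge: [19] + [29] -> [19, 29]
  Merge: [4] + [19, 29] -> [4, 19, 29]
  Split: [9, 29, 18] -> [9] and [29, 18]
    Split: [29, 18] -> [29] and [18]
    Merge: [29] + [18] -> [18, 29]
  Merge: [9] + [18, 29] -> [9, 18, 29]
Merge: [4, 19, 29] + [9, 18, 29] -> [4, 9, 18, 19, 29, 29]

Final sorted array: [4, 9, 18, 19, 29, 29]

The merge sort proceeds by recursively splitting the array and merging sorted halves.
After all merges, the sorted array is [4, 9, 18, 19, 29, 29].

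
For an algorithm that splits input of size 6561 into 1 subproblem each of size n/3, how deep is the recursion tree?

For divide and conquer with division factor 3:

Problem sizes at each level:
Level 0: 6561
Level 1: 2187
Level 2: 729
Level 3: 243
Level 4: 81
Level 5: 27
Level 6: 9
Level 7: 3
Level 8: 1

The root is level 0 and the size-1 base case is level 8 (the tree spans levels 0 through 8, i.e. 9 levels counting the root), so the depth is the number of divisions: log_3(6561) = 8

The recursion tree depth is log_3(6561) = 8. At each level, the problem size is divided by 3, so it takes 8 divisions to reduce to a base case of size 1. The algorithm makes 1 recursive call at each level.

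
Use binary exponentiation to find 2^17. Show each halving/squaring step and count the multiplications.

Computing 2^17 by squaring (build up from 2^1; each line after the first costs one multiplication):

2^1 = 2
2^2 = (2^1)^2 = 2^2 = 4
2^4 = (2^2)^2 = 4^2 = 16
2^8 = (2^4)^2 = 16^2 = 256
2^16 = (2^8)^2 = 256^2 = 65536
2^17 = 2 * 2^16 = 2 * 65536 = 131072

Result: 131072
Multiplications needed: 5 (5 lines after 2^1)

2^17 = 131072. Using exponentiation by squaring, this requires 5 multiplications. The key idea: if the exponent is even, square the half-power; if odd, multiply by the base once.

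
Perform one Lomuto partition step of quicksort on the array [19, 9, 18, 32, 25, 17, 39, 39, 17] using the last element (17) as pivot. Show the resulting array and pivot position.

Lomuto partition with pivot = 17:

Initial array: [19, 9, 18, 32, 25, 17, 39, 39, 17]

arr[0]=19 > 17: no swap
arr[1]=9 <= 17: swap with position 0, array becomes [9, 19, 18, 32, 25, 17, 39, 39, 17]
arr[2]=18 > 17: no swap
arr[3]=32 > 17: no swap
arr[4]=25 > 17: no swap
arr[5]=17 <= 17: swap with position 1, array becomes [9, 17, 18, 32, 25, 19, 39, 39, 17]
arr[6]=39 > 17: no swap
arr[7]=39 > 17: no swap

Place pivot at position 2: [9, 17, 17, 32, 25, 19, 39, 39, 18]
Pivot position: 2

After partitioning with pivot 17, the array becomes [9, 17, 17, 32, 25, 19, 39, 39, 18]. The pivot is placed at index 2. All elements to the left of the pivot are <= 17, and all elements to the right are > 17.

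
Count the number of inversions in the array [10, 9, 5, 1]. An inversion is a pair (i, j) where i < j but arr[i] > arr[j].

Finding inversions in [10, 9, 5, 1]:

(0, 1): arr[0]=10 > arr[1]=9
(0, 2): arr[0]=10 > arr[2]=5
(0, 3): arr[0]=10 > arr[3]=1
(1, 2): arr[1]=9 > arr[2]=5
(1, 3): arr[1]=9 > arr[3]=1
(2, 3): arr[2]=5 > arr[3]=1

Total inversions: 6

The array has 6 inversion(s): (0,1), (0,2), (0,3), (1,2), (1,3), (2,3). Each pair (i,j) satisfies i < j and arr[i] > arr[j].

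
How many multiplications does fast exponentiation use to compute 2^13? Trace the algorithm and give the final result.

Computing 2^13 by squaring (build up from 2^1; each line after the first costs one multiplication):

2^1 = 2
2^2 = (2^1)^2 = 2^2 = 4
2^3 = 2 * 2^2 = 2 * 4 = 8
2^6 = (2^3)^2 = 8^2 = 64
2^12 = (2^6)^2 = 64^2 = 4096
2^13 = 2 * 2^12 = 2 * 4096 = 8192

Result: 8192
Multiplications needed: 5 (5 lines after 2^1)

2^13 = 8192. Using exponentiation by squaring, this requires 5 multiplications. The key idea: if the exponent is even, square the half-power; if odd, multiply by the base once.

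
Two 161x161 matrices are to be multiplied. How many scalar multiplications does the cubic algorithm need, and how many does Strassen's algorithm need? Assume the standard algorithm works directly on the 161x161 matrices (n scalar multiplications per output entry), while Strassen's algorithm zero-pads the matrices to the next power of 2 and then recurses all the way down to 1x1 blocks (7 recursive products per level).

Matrix multiplication for 161x161 matrices:

Strassen's algorithm requires power-of-2 dimensions. Pad 161x161 to 256x256 (next power of 2).

Standard algorithm: 161^3 = 4173281 multiplications
Strassen's algorithm: 7^(log2(256)) = 7^8 = 5764801 multiplications
Difference: 4173281 - 5764801 = -1591520 (Strassen uses MORE here due to padding overhead — for small or just-over-power-of-2 n, padding can outweigh the per-level savings)

Standard: 4173281 multiplications (161^3). Strassen: 5764801 multiplications (7^8, after padding to 256x256). Strassen reduces 8 recursive multiplications to 7 at each level.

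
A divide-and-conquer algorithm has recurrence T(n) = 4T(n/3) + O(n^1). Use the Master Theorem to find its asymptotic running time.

Master Theorem for T(n) = 4T(n/3) + O(n^1):

a = 4, b = 3, c = 1
log_b(a) = log_3(4) = 1.2619

Case 1: c = 1 < log_3(4) = 1.2619
T(n) = O(n^(log_3 4))

For T(n) = 4T(n/3) + O(n^1): log_3(4) = 1.2619. This is Case 1 of the Master Theorem (c < log_b(a), work dominated by leaves), giving O(n^(log_3 4)).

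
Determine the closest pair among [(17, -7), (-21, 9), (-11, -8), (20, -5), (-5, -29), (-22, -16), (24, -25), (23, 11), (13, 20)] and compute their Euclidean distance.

Computing all pairwise distances among 9 points:

d((17, -7), (-21, 9)) = 41.2311
d((17, -7), (-11, -8)) = 28.0179
d((17, -7), (20, -5)) = 3.6056 <-- minimum
d((17, -7), (-5, -29)) = 31.1127
d((17, -7), (-22, -16)) = 40.025
d((17, -7), (24, -25)) = 19.3132
d((17, -7), (23, 11)) = 18.9737
d((17, -7), (13, 20)) = 27.2947
d((-21, 9), (-11, -8)) = 19.7231
d((-21, 9), (20, -5)) = 43.3244
d((-21, 9), (-5, -29)) = 41.2311
d((-21, 9), (-22, -16)) = 25.02
d((-21, 9), (24, -25)) = 56.4004
d((-21, 9), (23, 11)) = 44.0454
d((-21, 9), (13, 20)) = 35.7351
d((-11, -8), (20, -5)) = 31.1448
d((-11, -8), (-5, -29)) = 21.8403
d((-11, -8), (-22, -16)) = 13.6015
d((-11, -8), (24, -25)) = 38.9102
d((-11, -8), (23, 11)) = 38.9487
d((-11, -8), (13, 20)) = 36.8782
d((20, -5), (-5, -29)) = 34.6554
d((20, -5), (-22, -16)) = 43.4166
d((20, -5), (24, -25)) = 20.3961
d((20, -5), (23, 11)) = 16.2788
d((20, -5), (13, 20)) = 25.9615
d((-5, -29), (-22, -16)) = 21.4009
d((-5, -29), (24, -25)) = 29.2746
d((-5, -29), (23, 11)) = 48.8262
d((-5, -29), (13, 20)) = 52.2015
d((-22, -16), (24, -25)) = 46.8722
d((-22, -16), (23, 11)) = 52.4786
d((-22, -16), (13, 20)) = 50.2096
d((24, -25), (23, 11)) = 36.0139
d((24, -25), (13, 20)) = 46.3249
d((23, 11), (13, 20)) = 13.4536

Closest pair: (17, -7) and (20, -5) with distance 3.6056

The closest pair is (17, -7) and (20, -5) with Euclidean distance 3.6056. For 9 points, brute-force pairwise comparison is shown above. For large n, the divide-and-conquer algorithm (sort by x, recurse on halves, check the dividing strip) achieves O(n log n).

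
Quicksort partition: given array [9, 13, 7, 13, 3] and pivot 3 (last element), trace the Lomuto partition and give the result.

Lomuto partition with pivot = 3:

Initial array: [9, 13, 7, 13, 3]

arr[0]=9 > 3: no swap
arr[1]=13 > 3: no swap
arr[2]=7 > 3: no swap
arr[3]=13 > 3: no swap

Place pivot at position 0: [3, 13, 7, 13, 9]
Pivot position: 0

After partitioning with pivot 3, the array becomes [3, 13, 7, 13, 9]. The pivot is placed at index 0. All elements to the left of the pivot are <= 3, and all elements to the right are > 3.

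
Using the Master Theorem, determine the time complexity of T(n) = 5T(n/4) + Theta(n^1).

Master Theorem for T(n) = 5T(n/4) + O(n^1):

a = 5, b = 4, c = 1
log_b(a) = log_4(5) = 1.1610

Case 1: c = 1 < log_4(5) = 1.1610
T(n) = O(n^(log_4 5))

For T(n) = 5T(n/4) + O(n^1): log_4(5) = 1.1610. This is Case 1 of the Master Theorem (c < log_b(a), work dominated by leaves), giving O(n^(log_4 5)).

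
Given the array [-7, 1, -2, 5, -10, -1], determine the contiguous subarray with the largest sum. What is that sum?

Using Kadane's algorithm on [-7, 1, -2, 5, -10, -1]:

Scanning through the array:
Position 1 (value 1): max_ending_here = 1, max_so_far = 1
Position 2 (value -2): max_ending_here = -1, max_so_far = 1
Position 3 (value 5): max_ending_here = 5, max_so_far = 5
Position 4 (value -10): max_ending_here = -5, max_so_far = 5
Position 5 (value -1): max_ending_here = -1, max_so_far = 5

Maximum subarray: [5]
Maximum sum: 5

The maximum subarray is [5] with sum 5. This subarray runs from index 3 to index 3.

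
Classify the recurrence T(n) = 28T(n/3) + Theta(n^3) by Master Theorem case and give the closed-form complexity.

Master Theorem for T(n) = 28T(n/3) + O(n^3):

a = 28, b = 3, c = 3
log_b(a) = log_3(28) = 3.0331

Case 1: c = 3 < log_3(28) = 3.0331
T(n) = O(n^(log_3 28))

For T(n) = 28T(n/3) + O(n^3): log_3(28) = 3.0331. This is Case 1 of the Master Theorem (c < log_b(a), work dominated by leaves), giving O(n^(log_3 28)).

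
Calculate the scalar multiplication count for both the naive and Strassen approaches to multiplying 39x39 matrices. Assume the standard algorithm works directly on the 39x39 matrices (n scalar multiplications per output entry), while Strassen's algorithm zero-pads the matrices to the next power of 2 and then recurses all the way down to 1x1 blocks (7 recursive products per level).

Matrix multiplication for 39x39 matrices:

Strassen's algorithm requires power-of-2 dimensions. Pad 39x39 to 64x64 (next power of 2).

Standard algorithm: 39^3 = 59319 multiplications
Strassen's algorithm: 7^(log2(64)) = 7^6 = 117649 multiplications
Difference: 59319 - 117649 = -58330 (Strassen uses MORE here due to padding overhead — for small or just-over-power-of-2 n, padding can outweigh the per-level savings)

Standard: 59319 multiplications (39^3). Strassen: 117649 multiplications (7^6, after padding to 64x64). Strassen reduces 8 recursive multiplications to 7 at each level.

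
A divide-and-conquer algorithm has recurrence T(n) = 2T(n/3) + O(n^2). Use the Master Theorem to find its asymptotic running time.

Master Theorem for T(n) = 2T(n/3) + O(n^2):

a = 2, b = 3, c = 2
log_b(a) = log_3(2) = 0.6309

Case 3: c = 2 > log_3(2) = 0.6309
T(n) = O(n^2) = O(n^2)

For T(n) = 2T(n/3) + O(n^2): log_3(2) = 0.6309. This is Case 3 of the Master Theorem (c > log_b(a), work dominated by root), giving O(n^2).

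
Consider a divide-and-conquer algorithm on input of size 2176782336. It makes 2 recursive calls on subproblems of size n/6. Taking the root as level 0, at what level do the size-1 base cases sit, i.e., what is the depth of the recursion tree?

For divide and conquer with division factor 6:

Problem sizes at each level:
Level 0: 2176782336
Level 1: 362797056
Level 2: 60466176
Level 3: 10077696
Level 4: 1679616
Level 5: 279936
Level 6: 46656
Level 7: 7776
Level 8: 1296
Level 9: 216
Level 10: 36
Level 11: 6
Level 12: 1

The root is level 0 and the size-1 base case is level 12 (the tree spans levels 0 through 12, i.e. 13 levels counting the root), so the depth is the number of divisions: log_6(2176782336) = 12

The recursion tree depth is log_6(2176782336) = 12. At each level, the problem size is divided by 6, so it takes 12 divisions to reduce to a base case of size 1. The algorithm makes 2 recursive calls at each level.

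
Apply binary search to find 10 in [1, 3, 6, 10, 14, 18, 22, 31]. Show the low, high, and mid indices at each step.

Binary search for 10 in [1, 3, 6, 10, 14, 18, 22, 31]:

lo=0, hi=7, mid=3, arr[mid]=10 -> Found target at index 3!

Binary search finds 10 at index 3 after 1 comparisons. The search repeatedly halves the search space by comparing with the middle element.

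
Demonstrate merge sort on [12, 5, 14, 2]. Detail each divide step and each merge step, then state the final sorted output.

Merge sort trace:

Split: [12, 5, 14, 2] -> [12, 5] and [14, 2]
  Split: [12, 5] -> [12] and [5]
  Merge: [12] + [5] -> [5, 12]
  Split: [14, 2] -> [14] and [2]
  Merge: [14] + [2] -> [2, 14]
Merge: [5, 12] + [2, 14] -> [2, 5, 12, 14]

Final sorted array: [2, 5, 12, 14]

The merge sort proceeds by recursively splitting the array and merging sorted halves.
After all merges, the sorted array is [2, 5, 12, 14].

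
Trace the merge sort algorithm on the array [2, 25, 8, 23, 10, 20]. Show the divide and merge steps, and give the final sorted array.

Merge sort trace:

Split: [2, 25, 8, 23, 10, 20] -> [2, 25, 8] and [23, 10, 20]
  Split: [2, 25, 8] -> [2] and [25, 8]
    Split: [25, 8] -> [25] and [8]
    Merge: [25] + [8] -> [8, 25]
  Merge: [2] + [8, 25] -> [2, 8, 25]
  Split: [23, 10, 20] -> [23] and [10, 20]
    Split: [10, 20] -> [10] and [20]
    Merge: [10] + [20] -> [10, 20]
  Merge: [23] + [10, 20] -> [10, 20, 23]
Merge: [2, 8, 25] + [10, 20, 23] -> [2, 8, 10, 20, 23, 25]

Final sorted array: [2, 8, 10, 20, 23, 25]

The merge sort proceeds by recursively splitting the array and merging sorted halves.
After all merges, the sorted array is [2, 8, 10, 20, 23, 25].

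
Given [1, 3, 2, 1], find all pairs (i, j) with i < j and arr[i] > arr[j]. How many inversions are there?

Finding inversions in [1, 3, 2, 1]:

(1, 2): arr[1]=3 > arr[2]=2
(1, 3): arr[1]=3 > arr[3]=1
(2, 3): arr[2]=2 > arr[3]=1

Total inversions: 3

The array has 3 inversion(s): (1,2), (1,3), (2,3). Each pair (i,j) satisfies i < j and arr[i] > arr[j].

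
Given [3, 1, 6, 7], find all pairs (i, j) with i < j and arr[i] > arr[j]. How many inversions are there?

Finding inversions in [3, 1, 6, 7]:

(0, 1): arr[0]=3 > arr[1]=1

Total inversions: 1

The array has 1 inversion(s): (0,1). Each pair (i,j) satisfies i < j and arr[i] > arr[j].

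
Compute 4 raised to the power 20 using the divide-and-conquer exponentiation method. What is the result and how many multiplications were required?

Computing 4^20 by squaring (build up from 4^1; each line after the first costs one multiplication):

4^1 = 4
4^2 = (4^1)^2 = 4^2 = 16
4^4 = (4^2)^2 = 16^2 = 256
4^5 = 4 * 4^4 = 4 * 256 = 1024
4^10 = (4^5)^2 = 1024^2 = 1048576
4^20 = (4^10)^2 = 1048576^2 = 1099511627776

Result: 1099511627776
Multiplications needed: 5 (5 lines after 4^1)

4^20 = 1099511627776. Using exponentiation by squaring, this requires 5 multiplications. The key idea: if the exponent is even, square the half-power; if odd, multiply by the base once.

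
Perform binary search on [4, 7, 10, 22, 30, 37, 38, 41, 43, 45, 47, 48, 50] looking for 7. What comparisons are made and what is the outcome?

Binary search for 7 in [4, 7, 10, 22, 30, 37, 38, 41, 43, 45, 47, 48, 50]:

lo=0, hi=12, mid=6, arr[mid]=38 -> 38 > 7, search left half
lo=0, hi=5, mid=2, arr[mid]=10 -> 10 > 7, search left half
lo=0, hi=1, mid=0, arr[mid]=4 -> 4 < 7, search right half
lo=1, hi=1, mid=1, arr[mid]=7 -> Found target at index 1!

Binary search finds 7 at index 1 after 4 comparisons. The search repeatedly halves the search space by comparing with the middle element.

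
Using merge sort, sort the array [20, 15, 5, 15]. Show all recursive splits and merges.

Merge sort trace:

Split: [20, 15, 5, 15] -> [20, 15] and [5, 15]
  Split: [20, 15] -> [20] and [15]
  Merge: [20] + [15] -> [15, 20]
  Split: [5, 15] -> [5] and [15]
  Merge: [5] + [15] -> [5, 15]
Merge: [15, 20] + [5, 15] -> [5, 15, 15, 20]

Final sorted array: [5, 15, 15, 20]

The merge sort proceeds by recursively splitting the array and merging sorted halves.
After all merges, the sorted array is [5, 15, 15, 20].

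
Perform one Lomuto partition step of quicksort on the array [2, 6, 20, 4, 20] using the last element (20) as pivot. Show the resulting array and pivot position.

Lomuto partition with pivot = 20:

Initial array: [2, 6, 20, 4, 20]

arr[0]=2 <= 20: swap with position 0, array becomes [2, 6, 20, 4, 20]
arr[1]=6 <= 20: swap with position 1, array becomes [2, 6, 20, 4, 20]
arr[2]=20 <= 20: swap with position 2, array becomes [2, 6, 20, 4, 20]
arr[3]=4 <= 20: swap with position 3, array becomes [2, 6, 20, 4, 20]

Place pivot at position 4: [2, 6, 20, 4, 20]
Pivot position: 4

After partitioning with pivot 20, the array becomes [2, 6, 20, 4, 20]. The pivot is placed at index 4. All elements to the left of the pivot are <= 20, and all elements to the right are > 20.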